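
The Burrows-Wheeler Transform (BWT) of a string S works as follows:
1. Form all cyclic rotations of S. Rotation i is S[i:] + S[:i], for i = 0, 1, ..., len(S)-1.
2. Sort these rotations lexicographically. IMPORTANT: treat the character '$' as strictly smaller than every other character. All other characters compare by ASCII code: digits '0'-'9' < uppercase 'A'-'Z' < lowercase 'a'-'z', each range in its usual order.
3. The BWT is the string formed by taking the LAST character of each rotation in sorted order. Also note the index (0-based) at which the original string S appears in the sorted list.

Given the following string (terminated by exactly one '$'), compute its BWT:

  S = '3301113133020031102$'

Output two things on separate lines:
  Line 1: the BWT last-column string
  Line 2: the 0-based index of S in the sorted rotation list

All 20 rotations (rotation i = S[i:]+S[:i]):
  rot[0] = 3301113133020031102$
  rot[1] = 301113133020031102$3
  rot[2] = 01113133020031102$33
  rot[3] = 1113133020031102$330
  rot[4] = 113133020031102$3301
  rot[5] = 13133020031102$33011
  rot[6] = 3133020031102$330111
  rot[7] = 133020031102$3301113
  rot[8] = 33020031102$33011131
  rot[9] = 3020031102$330111313
  rot[10] = 020031102$3301113133
  rot[11] = 20031102$33011131330
  rot[12] = 0031102$330111313302
  rot[13] = 031102$3301113133020
  rot[14] = 31102$33011131330200
  rot[15] = 1102$330111313302003
  rot[16] = 102$3301113133020031
  rot[17] = 02$33011131330200311
  rot[18] = 2$330111313302003110
  rot[19] = $3301113133020031102
Sorted (with $ < everything):
  sorted[0] = $3301113133020031102  (last char: '2')
  sorted[1] = 0031102$330111313302  (last char: '2')
  sorted[2] = 01113133020031102$33  (last char: '3')
  sorted[3] = 02$33011131330200311  (last char: '1')
  sorted[4] = 020031102$3301113133  (last char: '3')
  sorted[5] = 031102$3301113133020  (last char: '0')
  sorted[6] = 102$3301113133020031  (last char: '1')
  sorted[7] = 1102$330111313302003  (last char: '3')
  sorted[8] = 1113133020031102$330  (last char: '0')
  sorted[9] = 113133020031102$3301  (last char: '1')
  sorted[10] = 13133020031102$33011  (last char: '1')
  sorted[11] = 133020031102$3301113  (last char: '3')
  sorted[12] = 2$330111313302003110  (last char: '0')
  sorted[13] = 20031102$33011131330  (last char: '0')
  sorted[14] = 301113133020031102$3  (last char: '3')
  sorted[15] = 3020031102$330111313  (last char: '3')
  sorted[16] = 31102$33011131330200  (last char: '0')
  sorted[17] = 3133020031102$330111  (last char: '1')
  sorted[18] = 3301113133020031102$  (last char: '$')
  sorted[19] = 33020031102$33011131  (last char: '1')
Last column: 223130130113003301$1
Original string S is at sorted index 18

Answer: 223130130113003301$1
18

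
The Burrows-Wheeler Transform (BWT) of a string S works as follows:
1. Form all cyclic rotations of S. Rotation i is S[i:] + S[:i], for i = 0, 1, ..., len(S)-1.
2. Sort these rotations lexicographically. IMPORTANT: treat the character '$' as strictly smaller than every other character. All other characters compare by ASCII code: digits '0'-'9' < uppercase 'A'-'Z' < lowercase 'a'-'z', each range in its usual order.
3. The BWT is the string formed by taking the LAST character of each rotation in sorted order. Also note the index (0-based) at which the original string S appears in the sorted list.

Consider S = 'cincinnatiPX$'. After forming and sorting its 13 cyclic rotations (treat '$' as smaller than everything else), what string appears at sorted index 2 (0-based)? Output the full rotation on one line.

Answer: X$cincinnatiP

Derivation:
All 13 rotations (rotation i = S[i:]+S[:i]):
  rot[0] = cincinnatiPX$
  rot[1] = incinnatiPX$c
  rot[2] = ncinnatiPX$ci
  rot[3] = cinnatiPX$cin
  rot[4] = innatiPX$cinc
  rot[5] = nnatiPX$cinci
  rot[6] = natiPX$cincin
  rot[7] = atiPX$cincinn
  rot[8] = tiPX$cincinna
  rot[9] = iPX$cincinnat
  rot[10] = PX$cincinnati
  rot[11] = X$cincinnatiP
  rot[12] = $cincinnatiPX
Sorted (with $ < everything):
  sorted[0] = $cincinnatiPX
  sorted[1] = PX$cincinnati
  sorted[2] = X$cincinnatiP
  sorted[3] = atiPX$cincinn
  sorted[4] = cincinnatiPX$
  sorted[5] = cinnatiPX$cin
  sorted[6] = iPX$cincinnat
  sorted[7] = incinnatiPX$c
  sorted[8] = innatiPX$cinc
  sorted[9] = natiPX$cincin
  sorted[10] = ncinnatiPX$ci
  sorted[11] = nnatiPX$cinci
  sorted[12] = tiPX$cincinna
sorted[2] = X$cincinnatiP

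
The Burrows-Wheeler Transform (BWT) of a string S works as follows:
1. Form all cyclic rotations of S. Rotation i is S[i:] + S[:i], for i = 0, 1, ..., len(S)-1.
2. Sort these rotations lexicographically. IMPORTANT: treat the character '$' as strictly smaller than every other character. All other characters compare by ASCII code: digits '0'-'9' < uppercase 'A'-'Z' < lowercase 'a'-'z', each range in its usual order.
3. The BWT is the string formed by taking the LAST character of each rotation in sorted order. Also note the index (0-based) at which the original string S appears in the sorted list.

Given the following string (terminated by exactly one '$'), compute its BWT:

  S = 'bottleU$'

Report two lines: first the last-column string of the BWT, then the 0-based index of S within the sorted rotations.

All 8 rotations (rotation i = S[i:]+S[:i]):
  rot[0] = bottleU$
  rot[1] = ottleU$b
  rot[2] = ttleU$bo
  rot[3] = tleU$bot
  rot[4] = leU$bott
  rot[5] = eU$bottl
  rot[6] = U$bottle
  rot[7] = $bottleU
Sorted (with $ < everything):
  sorted[0] = $bottleU  (last char: 'U')
  sorted[1] = U$bottle  (last char: 'e')
  sorted[2] = bottleU$  (last char: '$')
  sorted[3] = eU$bottl  (last char: 'l')
  sorted[4] = leU$bott  (last char: 't')
  sorted[5] = ottleU$b  (last char: 'b')
  sorted[6] = tleU$bot  (last char: 't')
  sorted[7] = ttleU$bo  (last char: 'o')
Last column: Ue$ltbto
Original string S is at sorted index 2

Answer: Ue$ltbto
2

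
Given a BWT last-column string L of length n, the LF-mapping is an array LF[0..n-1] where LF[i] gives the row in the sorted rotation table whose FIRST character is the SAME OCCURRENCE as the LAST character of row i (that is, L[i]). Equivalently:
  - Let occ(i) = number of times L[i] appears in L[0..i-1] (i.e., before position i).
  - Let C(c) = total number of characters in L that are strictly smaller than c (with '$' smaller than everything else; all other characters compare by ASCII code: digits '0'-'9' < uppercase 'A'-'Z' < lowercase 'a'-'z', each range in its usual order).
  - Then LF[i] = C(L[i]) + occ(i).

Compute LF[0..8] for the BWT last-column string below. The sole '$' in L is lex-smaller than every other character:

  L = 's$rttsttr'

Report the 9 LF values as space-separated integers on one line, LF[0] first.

Char counts: '$':1, 'r':2, 's':2, 't':4
C (first-col start): C('$')=0, C('r')=1, C('s')=3, C('t')=5
L[0]='s': occ=0, LF[0]=C('s')+0=3+0=3
L[1]='$': occ=0, LF[1]=C('$')+0=0+0=0
L[2]='r': occ=0, LF[2]=C('r')+0=1+0=1
L[3]='t': occ=0, LF[3]=C('t')+0=5+0=5
L[4]='t': occ=1, LF[4]=C('t')+1=5+1=6
L[5]='s': occ=1, LF[5]=C('s')+1=3+1=4
L[6]='t': occ=2, LF[6]=C('t')+2=5+2=7
L[7]='t': occ=3, LF[7]=C('t')+3=5+3=8
L[8]='r': occ=1, LF[8]=C('r')+1=1+1=2

Answer: 3 0 1 5 6 4 7 8 2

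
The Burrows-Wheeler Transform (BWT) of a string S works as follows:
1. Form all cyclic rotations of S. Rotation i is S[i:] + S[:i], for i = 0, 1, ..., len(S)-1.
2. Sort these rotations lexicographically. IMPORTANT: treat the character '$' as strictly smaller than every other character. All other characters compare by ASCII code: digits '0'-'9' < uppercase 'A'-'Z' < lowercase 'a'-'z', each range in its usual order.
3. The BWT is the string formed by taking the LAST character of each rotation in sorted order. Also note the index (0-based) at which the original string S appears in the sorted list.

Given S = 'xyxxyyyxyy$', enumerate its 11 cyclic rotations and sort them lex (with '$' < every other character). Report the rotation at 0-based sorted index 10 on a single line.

Answer: yyyxyy$xyxx

Derivation:
All 11 rotations (rotation i = S[i:]+S[:i]):
  rot[0] = xyxxyyyxyy$
  rot[1] = yxxyyyxyy$x
  rot[2] = xxyyyxyy$xy
  rot[3] = xyyyxyy$xyx
  rot[4] = yyyxyy$xyxx
  rot[5] = yyxyy$xyxxy
  rot[6] = yxyy$xyxxyy
  rot[7] = xyy$xyxxyyy
  rot[8] = yy$xyxxyyyx
  rot[9] = y$xyxxyyyxy
  rot[10] = $xyxxyyyxyy
Sorted (with $ < everything):
  sorted[0] = $xyxxyyyxyy
  sorted[1] = xxyyyxyy$xy
  sorted[2] = xyxxyyyxyy$
  sorted[3] = xyy$xyxxyyy
  sorted[4] = xyyyxyy$xyx
  sorted[5] = y$xyxxyyyxy
  sorted[6] = yxxyyyxyy$x
  sorted[7] = yxyy$xyxxyy
  sorted[8] = yy$xyxxyyyx
  sorted[9] = yyxyy$xyxxy
  sorted[10] = yyyxyy$xyxx
sorted[10] = yyyxyy$xyxx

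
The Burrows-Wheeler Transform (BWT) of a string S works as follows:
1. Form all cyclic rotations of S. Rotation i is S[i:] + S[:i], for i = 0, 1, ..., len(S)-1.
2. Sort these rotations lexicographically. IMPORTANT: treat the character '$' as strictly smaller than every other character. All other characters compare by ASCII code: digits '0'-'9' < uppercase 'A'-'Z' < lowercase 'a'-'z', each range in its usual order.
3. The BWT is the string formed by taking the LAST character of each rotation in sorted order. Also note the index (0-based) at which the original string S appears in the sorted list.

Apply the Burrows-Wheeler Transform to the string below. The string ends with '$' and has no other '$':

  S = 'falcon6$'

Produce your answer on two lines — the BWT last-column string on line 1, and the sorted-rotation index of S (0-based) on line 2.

All 8 rotations (rotation i = S[i:]+S[:i]):
  rot[0] = falcon6$
  rot[1] = alcon6$f
  rot[2] = lcon6$fa
  rot[3] = con6$fal
  rot[4] = on6$falc
  rot[5] = n6$falco
  rot[6] = 6$falcon
  rot[7] = $falcon6
Sorted (with $ < everything):
  sorted[0] = $falcon6  (last char: '6')
  sorted[1] = 6$falcon  (last char: 'n')
  sorted[2] = alcon6$f  (last char: 'f')
  sorted[3] = con6$fal  (last char: 'l')
  sorted[4] = falcon6$  (last char: '$')
  sorted[5] = lcon6$fa  (last char: 'a')
  sorted[6] = n6$falco  (last char: 'o')
  sorted[7] = on6$falc  (last char: 'c')
Last column: 6nfl$aoc
Original string S is at sorted index 4

Answer: 6nfl$aoc
4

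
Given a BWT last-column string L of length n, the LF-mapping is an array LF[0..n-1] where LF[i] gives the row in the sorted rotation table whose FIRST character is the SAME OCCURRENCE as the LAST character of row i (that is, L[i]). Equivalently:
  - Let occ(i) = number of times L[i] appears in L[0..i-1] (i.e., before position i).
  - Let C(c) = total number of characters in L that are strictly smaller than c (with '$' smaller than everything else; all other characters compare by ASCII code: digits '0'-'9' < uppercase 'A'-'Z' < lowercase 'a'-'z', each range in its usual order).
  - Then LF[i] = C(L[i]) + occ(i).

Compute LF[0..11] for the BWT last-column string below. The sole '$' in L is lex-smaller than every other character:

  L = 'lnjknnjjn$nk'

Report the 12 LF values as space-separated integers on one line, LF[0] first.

Char counts: '$':1, 'j':3, 'k':2, 'l':1, 'n':5
C (first-col start): C('$')=0, C('j')=1, C('k')=4, C('l')=6, C('n')=7
L[0]='l': occ=0, LF[0]=C('l')+0=6+0=6
L[1]='n': occ=0, LF[1]=C('n')+0=7+0=7
L[2]='j': occ=0, LF[2]=C('j')+0=1+0=1
L[3]='k': occ=0, LF[3]=C('k')+0=4+0=4
L[4]='n': occ=1, LF[4]=C('n')+1=7+1=8
L[5]='n': occ=2, LF[5]=C('n')+2=7+2=9
L[6]='j': occ=1, LF[6]=C('j')+1=1+1=2
L[7]='j': occ=2, LF[7]=C('j')+2=1+2=3
L[8]='n': occ=3, LF[8]=C('n')+3=7+3=10
L[9]='$': occ=0, LF[9]=C('$')+0=0+0=0
L[10]='n': occ=4, LF[10]=C('n')+4=7+4=11
L[11]='k': occ=1, LF[11]=C('k')+1=4+1=5

Answer: 6 7 1 4 8 9 2 3 10 0 11 5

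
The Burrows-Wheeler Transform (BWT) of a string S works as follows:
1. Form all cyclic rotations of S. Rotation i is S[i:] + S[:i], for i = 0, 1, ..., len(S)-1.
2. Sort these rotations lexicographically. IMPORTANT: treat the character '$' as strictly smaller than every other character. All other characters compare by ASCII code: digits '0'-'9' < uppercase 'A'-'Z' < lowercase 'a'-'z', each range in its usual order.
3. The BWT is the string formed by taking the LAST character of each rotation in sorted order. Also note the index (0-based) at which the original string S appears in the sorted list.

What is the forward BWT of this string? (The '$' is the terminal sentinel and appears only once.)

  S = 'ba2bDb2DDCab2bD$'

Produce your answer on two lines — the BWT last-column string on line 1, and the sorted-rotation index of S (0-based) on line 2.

Answer: DbbaDbD2bbCDa22$
15

Derivation:
All 16 rotations (rotation i = S[i:]+S[:i]):
  rot[0] = ba2bDb2DDCab2bD$
  rot[1] = a2bDb2DDCab2bD$b
  rot[2] = 2bDb2DDCab2bD$ba
  rot[3] = bDb2DDCab2bD$ba2
  rot[4] = Db2DDCab2bD$ba2b
  rot[5] = b2DDCab2bD$ba2bD
  rot[6] = 2DDCab2bD$ba2bDb
  rot[7] = DDCab2bD$ba2bDb2
  rot[8] = DCab2bD$ba2bDb2D
  rot[9] = Cab2bD$ba2bDb2DD
  rot[10] = ab2bD$ba2bDb2DDC
  rot[11] = b2bD$ba2bDb2DDCa
  rot[12] = 2bD$ba2bDb2DDCab
  rot[13] = bD$ba2bDb2DDCab2
  rot[14] = D$ba2bDb2DDCab2b
  rot[15] = $ba2bDb2DDCab2bD
Sorted (with $ < everything):
  sorted[0] = $ba2bDb2DDCab2bD  (last char: 'D')
  sorted[1] = 2DDCab2bD$ba2bDb  (last char: 'b')
  sorted[2] = 2bD$ba2bDb2DDCab  (last char: 'b')
  sorted[3] = 2bDb2DDCab2bD$ba  (last char: 'a')
  sorted[4] = Cab2bD$ba2bDb2DD  (last char: 'D')
  sorted[5] = D$ba2bDb2DDCab2b  (last char: 'b')
  sorted[6] = DCab2bD$ba2bDb2D  (last char: 'D')
  sorted[7] = DDCab2bD$ba2bDb2  (last char: '2')
  sorted[8] = Db2DDCab2bD$ba2b  (last char: 'b')
  sorted[9] = a2bDb2DDCab2bD$b  (last char: 'b')
  sorted[10] = ab2bD$ba2bDb2DDC  (last char: 'C')
  sorted[11] = b2DDCab2bD$ba2bD  (last char: 'D')
  sorted[12] = b2bD$ba2bDb2DDCa  (last char: 'a')
  sorted[13] = bD$ba2bDb2DDCab2  (last char: '2')
  sorted[14] = bDb2DDCab2bD$ba2  (last char: '2')
  sorted[15] = ba2bDb2DDCab2bD$  (last char: '$')
Last column: DbbaDbD2bbCDa22$
Original string S is at sorted index 15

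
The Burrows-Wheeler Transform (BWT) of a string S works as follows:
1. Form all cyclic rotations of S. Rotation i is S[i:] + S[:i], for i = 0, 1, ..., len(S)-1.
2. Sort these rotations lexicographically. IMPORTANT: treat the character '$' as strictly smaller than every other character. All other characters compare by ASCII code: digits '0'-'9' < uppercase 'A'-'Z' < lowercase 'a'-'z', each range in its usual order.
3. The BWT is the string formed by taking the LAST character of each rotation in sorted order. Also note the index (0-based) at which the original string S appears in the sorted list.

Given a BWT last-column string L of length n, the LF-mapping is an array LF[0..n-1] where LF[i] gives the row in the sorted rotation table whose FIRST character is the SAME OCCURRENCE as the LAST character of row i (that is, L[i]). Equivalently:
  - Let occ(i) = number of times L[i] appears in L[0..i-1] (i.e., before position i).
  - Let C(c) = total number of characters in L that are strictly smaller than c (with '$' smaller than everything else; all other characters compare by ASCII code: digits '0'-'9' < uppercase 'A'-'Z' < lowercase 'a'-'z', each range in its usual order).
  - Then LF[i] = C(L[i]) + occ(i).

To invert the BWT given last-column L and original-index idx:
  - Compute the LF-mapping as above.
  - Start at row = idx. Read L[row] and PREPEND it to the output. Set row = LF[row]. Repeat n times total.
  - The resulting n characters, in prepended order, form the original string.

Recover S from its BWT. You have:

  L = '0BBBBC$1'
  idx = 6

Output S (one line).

LF mapping: 1 3 4 5 6 7 0 2
Walk LF starting at row 6, prepending L[row]:
  step 1: row=6, L[6]='$', prepend. Next row=LF[6]=0
  step 2: row=0, L[0]='0', prepend. Next row=LF[0]=1
  step 3: row=1, L[1]='B', prepend. Next row=LF[1]=3
  step 4: row=3, L[3]='B', prepend. Next row=LF[3]=5
  step 5: row=5, L[5]='C', prepend. Next row=LF[5]=7
  step 6: row=7, L[7]='1', prepend. Next row=LF[7]=2
  step 7: row=2, L[2]='B', prepend. Next row=LF[2]=4
  step 8: row=4, L[4]='B', prepend. Next row=LF[4]=6
Reversed output: BB1CBB0$

Answer: BB1CBB0$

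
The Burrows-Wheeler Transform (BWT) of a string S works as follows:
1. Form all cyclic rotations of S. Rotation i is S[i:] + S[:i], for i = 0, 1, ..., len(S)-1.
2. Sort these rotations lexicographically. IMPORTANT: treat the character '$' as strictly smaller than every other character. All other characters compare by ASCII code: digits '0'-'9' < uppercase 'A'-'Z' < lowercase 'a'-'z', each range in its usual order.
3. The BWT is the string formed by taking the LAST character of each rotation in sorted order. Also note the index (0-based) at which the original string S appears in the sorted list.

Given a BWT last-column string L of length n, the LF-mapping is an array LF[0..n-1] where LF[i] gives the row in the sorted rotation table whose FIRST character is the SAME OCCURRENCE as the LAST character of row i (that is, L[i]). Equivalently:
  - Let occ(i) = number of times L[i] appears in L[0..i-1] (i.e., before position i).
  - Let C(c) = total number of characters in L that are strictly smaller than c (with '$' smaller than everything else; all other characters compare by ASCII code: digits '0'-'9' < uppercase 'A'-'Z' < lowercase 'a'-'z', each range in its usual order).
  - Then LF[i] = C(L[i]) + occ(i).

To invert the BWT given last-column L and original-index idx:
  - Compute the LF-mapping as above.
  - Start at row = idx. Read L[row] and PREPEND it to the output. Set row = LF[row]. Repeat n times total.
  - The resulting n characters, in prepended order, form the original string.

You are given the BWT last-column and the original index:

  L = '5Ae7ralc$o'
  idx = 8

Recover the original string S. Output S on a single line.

LF mapping: 1 3 6 2 9 4 7 5 0 8
Walk LF starting at row 8, prepending L[row]:
  step 1: row=8, L[8]='$', prepend. Next row=LF[8]=0
  step 2: row=0, L[0]='5', prepend. Next row=LF[0]=1
  step 3: row=1, L[1]='A', prepend. Next row=LF[1]=3
  step 4: row=3, L[3]='7', prepend. Next row=LF[3]=2
  step 5: row=2, L[2]='e', prepend. Next row=LF[2]=6
  step 6: row=6, L[6]='l', prepend. Next row=LF[6]=7
  step 7: row=7, L[7]='c', prepend. Next row=LF[7]=5
  step 8: row=5, L[5]='a', prepend. Next row=LF[5]=4
  step 9: row=4, L[4]='r', prepend. Next row=LF[4]=9
  step 10: row=9, L[9]='o', prepend. Next row=LF[9]=8
Reversed output: oracle7A5$

Answer: oracle7A5$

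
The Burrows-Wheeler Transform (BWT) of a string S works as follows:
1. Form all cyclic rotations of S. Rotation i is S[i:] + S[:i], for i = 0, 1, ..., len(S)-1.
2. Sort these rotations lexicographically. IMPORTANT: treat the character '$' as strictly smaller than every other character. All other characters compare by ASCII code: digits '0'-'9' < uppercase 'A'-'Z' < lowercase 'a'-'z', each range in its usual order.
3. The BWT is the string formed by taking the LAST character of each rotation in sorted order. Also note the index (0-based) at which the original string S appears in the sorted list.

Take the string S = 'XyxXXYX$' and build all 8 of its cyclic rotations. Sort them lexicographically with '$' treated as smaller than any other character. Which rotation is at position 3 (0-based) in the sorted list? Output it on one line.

All 8 rotations (rotation i = S[i:]+S[:i]):
  rot[0] = XyxXXYX$
  rot[1] = yxXXYX$X
  rot[2] = xXXYX$Xy
  rot[3] = XXYX$Xyx
  rot[4] = XYX$XyxX
  rot[5] = YX$XyxXX
  rot[6] = X$XyxXXY
  rot[7] = $XyxXXYX
Sorted (with $ < everything):
  sorted[0] = $XyxXXYX
  sorted[1] = X$XyxXXY
  sorted[2] = XXYX$Xyx
  sorted[3] = XYX$XyxX
  sorted[4] = XyxXXYX$
  sorted[5] = YX$XyxXX
  sorted[6] = xXXYX$Xy
  sorted[7] = yxXXYX$X
sorted[3] = XYX$XyxX

Answer: XYX$XyxX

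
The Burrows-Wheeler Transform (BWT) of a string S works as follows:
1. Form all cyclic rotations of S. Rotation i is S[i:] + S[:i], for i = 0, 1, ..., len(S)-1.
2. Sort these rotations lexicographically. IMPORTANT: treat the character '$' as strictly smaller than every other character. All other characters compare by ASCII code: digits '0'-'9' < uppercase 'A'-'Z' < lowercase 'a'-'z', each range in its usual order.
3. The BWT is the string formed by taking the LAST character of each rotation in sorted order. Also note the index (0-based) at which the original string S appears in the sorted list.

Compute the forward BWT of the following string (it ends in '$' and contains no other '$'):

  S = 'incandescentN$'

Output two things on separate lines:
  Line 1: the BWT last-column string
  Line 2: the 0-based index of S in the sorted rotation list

Answer: Ntcnsncd$iaeen
8

Derivation:
All 14 rotations (rotation i = S[i:]+S[:i]):
  rot[0] = incandescentN$
  rot[1] = ncandescentN$i
  rot[2] = candescentN$in
  rot[3] = andescentN$inc
  rot[4] = ndescentN$inca
  rot[5] = descentN$incan
  rot[6] = escentN$incand
  rot[7] = scentN$incande
  rot[8] = centN$incandes
  rot[9] = entN$incandesc
  rot[10] = ntN$incandesce
  rot[11] = tN$incandescen
  rot[12] = N$incandescent
  rot[13] = $incandescentN
Sorted (with $ < everything):
  sorted[0] = $incandescentN  (last char: 'N')
  sorted[1] = N$incandescent  (last char: 't')
  sorted[2] = andescentN$inc  (last char: 'c')
  sorted[3] = candescentN$in  (last char: 'n')
  sorted[4] = centN$incandes  (last char: 's')
  sorted[5] = descentN$incan  (last char: 'n')
  sorted[6] = entN$incandesc  (last char: 'c')
  sorted[7] = escentN$incand  (last char: 'd')
  sorted[8] = incandescentN$  (last char: '$')
  sorted[9] = ncandescentN$i  (last char: 'i')
  sorted[10] = ndescentN$inca  (last char: 'a')
  sorted[11] = ntN$incandesce  (last char: 'e')
  sorted[12] = scentN$incande  (last char: 'e')
  sorted[13] = tN$incandescen  (last char: 'n')
Last column: Ntcnsncd$iaeen
Original string S is at sorted index 8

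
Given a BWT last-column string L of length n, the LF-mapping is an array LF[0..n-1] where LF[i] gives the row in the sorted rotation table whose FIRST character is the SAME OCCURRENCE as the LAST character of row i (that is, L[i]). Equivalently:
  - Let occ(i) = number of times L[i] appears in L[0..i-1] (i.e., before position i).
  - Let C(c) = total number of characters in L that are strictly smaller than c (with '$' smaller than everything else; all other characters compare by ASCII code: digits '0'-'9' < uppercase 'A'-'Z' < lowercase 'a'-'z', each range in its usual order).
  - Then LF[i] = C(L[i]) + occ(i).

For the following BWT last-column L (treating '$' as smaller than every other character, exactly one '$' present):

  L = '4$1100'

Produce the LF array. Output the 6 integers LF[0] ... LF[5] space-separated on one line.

Char counts: '$':1, '0':2, '1':2, '4':1
C (first-col start): C('$')=0, C('0')=1, C('1')=3, C('4')=5
L[0]='4': occ=0, LF[0]=C('4')+0=5+0=5
L[1]='$': occ=0, LF[1]=C('$')+0=0+0=0
L[2]='1': occ=0, LF[2]=C('1')+0=3+0=3
L[3]='1': occ=1, LF[3]=C('1')+1=3+1=4
L[4]='0': occ=0, LF[4]=C('0')+0=1+0=1
L[5]='0': occ=1, LF[5]=C('0')+1=1+1=2

Answer: 5 0 3 4 1 2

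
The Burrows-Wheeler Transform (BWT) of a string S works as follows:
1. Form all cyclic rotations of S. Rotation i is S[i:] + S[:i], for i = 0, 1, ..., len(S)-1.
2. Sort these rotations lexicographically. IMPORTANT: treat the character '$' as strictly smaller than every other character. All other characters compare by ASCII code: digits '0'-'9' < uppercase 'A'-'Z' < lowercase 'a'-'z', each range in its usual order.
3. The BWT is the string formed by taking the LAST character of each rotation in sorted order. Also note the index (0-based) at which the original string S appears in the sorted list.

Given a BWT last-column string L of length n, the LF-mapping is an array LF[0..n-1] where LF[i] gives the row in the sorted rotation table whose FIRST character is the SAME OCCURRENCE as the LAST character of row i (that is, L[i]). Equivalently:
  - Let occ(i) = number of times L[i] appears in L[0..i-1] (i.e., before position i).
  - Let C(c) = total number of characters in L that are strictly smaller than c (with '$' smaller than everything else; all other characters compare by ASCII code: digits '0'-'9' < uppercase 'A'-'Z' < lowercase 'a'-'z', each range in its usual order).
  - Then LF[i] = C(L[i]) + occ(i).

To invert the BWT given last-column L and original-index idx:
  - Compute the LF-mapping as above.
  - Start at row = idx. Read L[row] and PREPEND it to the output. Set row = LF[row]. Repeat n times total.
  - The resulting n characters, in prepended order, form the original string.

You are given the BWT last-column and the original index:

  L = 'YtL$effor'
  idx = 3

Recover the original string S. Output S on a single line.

LF mapping: 2 8 1 0 3 4 5 6 7
Walk LF starting at row 3, prepending L[row]:
  step 1: row=3, L[3]='$', prepend. Next row=LF[3]=0
  step 2: row=0, L[0]='Y', prepend. Next row=LF[0]=2
  step 3: row=2, L[2]='L', prepend. Next row=LF[2]=1
  step 4: row=1, L[1]='t', prepend. Next row=LF[1]=8
  step 5: row=8, L[8]='r', prepend. Next row=LF[8]=7
  step 6: row=7, L[7]='o', prepend. Next row=LF[7]=6
  step 7: row=6, L[6]='f', prepend. Next row=LF[6]=5
  step 8: row=5, L[5]='f', prepend. Next row=LF[5]=4
  step 9: row=4, L[4]='e', prepend. Next row=LF[4]=3
Reversed output: effortLY$

Answer: effortLY$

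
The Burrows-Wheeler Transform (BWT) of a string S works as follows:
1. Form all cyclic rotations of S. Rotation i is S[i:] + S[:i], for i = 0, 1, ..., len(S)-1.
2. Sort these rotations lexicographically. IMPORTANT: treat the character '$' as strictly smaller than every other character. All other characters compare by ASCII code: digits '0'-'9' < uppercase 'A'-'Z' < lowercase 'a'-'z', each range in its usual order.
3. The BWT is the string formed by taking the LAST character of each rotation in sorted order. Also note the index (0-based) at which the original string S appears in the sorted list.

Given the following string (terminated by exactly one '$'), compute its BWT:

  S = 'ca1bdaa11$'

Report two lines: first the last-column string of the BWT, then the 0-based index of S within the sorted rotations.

All 10 rotations (rotation i = S[i:]+S[:i]):
  rot[0] = ca1bdaa11$
  rot[1] = a1bdaa11$c
  rot[2] = 1bdaa11$ca
  rot[3] = bdaa11$ca1
  rot[4] = daa11$ca1b
  rot[5] = aa11$ca1bd
  rot[6] = a11$ca1bda
  rot[7] = 11$ca1bdaa
  rot[8] = 1$ca1bdaa1
  rot[9] = $ca1bdaa11
Sorted (with $ < everything):
  sorted[0] = $ca1bdaa11  (last char: '1')
  sorted[1] = 1$ca1bdaa1  (last char: '1')
  sorted[2] = 11$ca1bdaa  (last char: 'a')
  sorted[3] = 1bdaa11$ca  (last char: 'a')
  sorted[4] = a11$ca1bda  (last char: 'a')
  sorted[5] = a1bdaa11$c  (last char: 'c')
  sorted[6] = aa11$ca1bd  (last char: 'd')
  sorted[7] = bdaa11$ca1  (last char: '1')
  sorted[8] = ca1bdaa11$  (last char: '$')
  sorted[9] = daa11$ca1b  (last char: 'b')
Last column: 11aaacd1$b
Original string S is at sorted index 8

Answer: 11aaacd1$b
8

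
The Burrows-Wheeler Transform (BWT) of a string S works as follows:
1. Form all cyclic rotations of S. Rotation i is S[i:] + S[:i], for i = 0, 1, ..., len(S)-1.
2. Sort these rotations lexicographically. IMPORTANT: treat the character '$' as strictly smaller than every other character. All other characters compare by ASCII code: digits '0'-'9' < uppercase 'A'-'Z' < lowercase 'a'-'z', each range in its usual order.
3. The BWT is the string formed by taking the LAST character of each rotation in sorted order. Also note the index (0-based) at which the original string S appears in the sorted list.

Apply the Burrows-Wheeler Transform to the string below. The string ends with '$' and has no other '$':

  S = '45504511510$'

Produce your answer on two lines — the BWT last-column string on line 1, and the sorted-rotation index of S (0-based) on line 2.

Answer: 0155510$5144
7

Derivation:
All 12 rotations (rotation i = S[i:]+S[:i]):
  rot[0] = 45504511510$
  rot[1] = 5504511510$4
  rot[2] = 504511510$45
  rot[3] = 04511510$455
  rot[4] = 4511510$4550
  rot[5] = 511510$45504
  rot[6] = 11510$455045
  rot[7] = 1510$4550451
  rot[8] = 510$45504511
  rot[9] = 10$455045115
  rot[10] = 0$4550451151
  rot[11] = $45504511510
Sorted (with $ < everything):
  sorted[0] = $45504511510  (last char: '0')
  sorted[1] = 0$4550451151  (last char: '1')
  sorted[2] = 04511510$455  (last char: '5')
  sorted[3] = 10$455045115  (last char: '5')
  sorted[4] = 11510$455045  (last char: '5')
  sorted[5] = 1510$4550451  (last char: '1')
  sorted[6] = 4511510$4550  (last char: '0')
  sorted[7] = 45504511510$  (last char: '$')
  sorted[8] = 504511510$45  (last char: '5')
  sorted[9] = 510$45504511  (last char: '1')
  sorted[10] = 511510$45504  (last char: '4')
  sorted[11] = 5504511510$4  (last char: '4')
Last column: 0155510$5144
Original string S is at sorted index 7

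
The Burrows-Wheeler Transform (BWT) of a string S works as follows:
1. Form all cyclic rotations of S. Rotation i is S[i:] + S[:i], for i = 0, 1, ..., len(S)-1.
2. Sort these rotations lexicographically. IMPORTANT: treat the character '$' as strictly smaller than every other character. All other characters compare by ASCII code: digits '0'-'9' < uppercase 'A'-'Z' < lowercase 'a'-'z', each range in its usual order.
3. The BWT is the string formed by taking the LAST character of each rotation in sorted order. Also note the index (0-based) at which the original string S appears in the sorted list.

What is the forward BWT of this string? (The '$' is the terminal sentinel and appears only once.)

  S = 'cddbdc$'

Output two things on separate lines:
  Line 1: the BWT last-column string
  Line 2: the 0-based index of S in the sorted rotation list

Answer: cdd$dbc
3

Derivation:
All 7 rotations (rotation i = S[i:]+S[:i]):
  rot[0] = cddbdc$
  rot[1] = ddbdc$c
  rot[2] = dbdc$cd
  rot[3] = bdc$cdd
  rot[4] = dc$cddb
  rot[5] = c$cddbd
  rot[6] = $cddbdc
Sorted (with $ < everything):
  sorted[0] = $cddbdc  (last char: 'c')
  sorted[1] = bdc$cdd  (last char: 'd')
  sorted[2] = c$cddbd  (last char: 'd')
  sorted[3] = cddbdc$  (last char: '$')
  sorted[4] = dbdc$cd  (last char: 'd')
  sorted[5] = dc$cddb  (last char: 'b')
  sorted[6] = ddbdc$c  (last char: 'c')
Last column: cdd$dbc
Original string S is at sorted index 3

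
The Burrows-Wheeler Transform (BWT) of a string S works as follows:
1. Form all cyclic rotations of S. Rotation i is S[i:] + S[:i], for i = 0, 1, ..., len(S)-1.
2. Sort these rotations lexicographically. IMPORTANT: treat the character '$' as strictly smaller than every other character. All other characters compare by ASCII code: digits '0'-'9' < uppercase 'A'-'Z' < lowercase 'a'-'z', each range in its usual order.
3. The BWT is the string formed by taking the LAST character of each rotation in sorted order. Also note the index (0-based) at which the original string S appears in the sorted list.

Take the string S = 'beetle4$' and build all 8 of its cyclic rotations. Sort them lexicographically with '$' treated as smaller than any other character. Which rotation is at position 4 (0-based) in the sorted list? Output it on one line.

All 8 rotations (rotation i = S[i:]+S[:i]):
  rot[0] = beetle4$
  rot[1] = eetle4$b
  rot[2] = etle4$be
  rot[3] = tle4$bee
  rot[4] = le4$beet
  rot[5] = e4$beetl
  rot[6] = 4$beetle
  rot[7] = $beetle4
Sorted (with $ < everything):
  sorted[0] = $beetle4
  sorted[1] = 4$beetle
  sorted[2] = beetle4$
  sorted[3] = e4$beetl
  sorted[4] = eetle4$b
  sorted[5] = etle4$be
  sorted[6] = le4$beet
  sorted[7] = tle4$bee
sorted[4] = eetle4$b

Answer: eetle4$b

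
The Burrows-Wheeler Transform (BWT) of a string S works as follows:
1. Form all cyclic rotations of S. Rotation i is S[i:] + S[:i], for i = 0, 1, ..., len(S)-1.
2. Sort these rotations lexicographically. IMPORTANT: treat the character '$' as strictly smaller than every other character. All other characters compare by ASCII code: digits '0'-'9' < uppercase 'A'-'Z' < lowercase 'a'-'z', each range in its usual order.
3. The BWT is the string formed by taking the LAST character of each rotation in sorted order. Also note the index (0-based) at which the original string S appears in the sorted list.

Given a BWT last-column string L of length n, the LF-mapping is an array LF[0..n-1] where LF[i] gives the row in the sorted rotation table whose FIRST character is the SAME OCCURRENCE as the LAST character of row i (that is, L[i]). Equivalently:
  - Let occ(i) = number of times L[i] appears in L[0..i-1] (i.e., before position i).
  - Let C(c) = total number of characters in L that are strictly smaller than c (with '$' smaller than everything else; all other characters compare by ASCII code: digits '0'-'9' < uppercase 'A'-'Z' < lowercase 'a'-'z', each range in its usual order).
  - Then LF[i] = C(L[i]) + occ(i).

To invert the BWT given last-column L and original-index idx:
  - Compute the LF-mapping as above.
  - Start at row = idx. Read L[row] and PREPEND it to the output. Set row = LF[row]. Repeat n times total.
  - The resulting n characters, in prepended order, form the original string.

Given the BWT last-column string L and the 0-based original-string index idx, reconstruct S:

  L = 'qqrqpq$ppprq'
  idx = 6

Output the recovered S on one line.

Answer: qppqrrpqpqq$

Derivation:
LF mapping: 5 6 10 7 1 8 0 2 3 4 11 9
Walk LF starting at row 6, prepending L[row]:
  step 1: row=6, L[6]='$', prepend. Next row=LF[6]=0
  step 2: row=0, L[0]='q', prepend. Next row=LF[0]=5
  step 3: row=5, L[5]='q', prepend. Next row=LF[5]=8
  step 4: row=8, L[8]='p', prepend. Next row=LF[8]=3
  step 5: row=3, L[3]='q', prepend. Next row=LF[3]=7
  step 6: row=7, L[7]='p', prepend. Next row=LF[7]=2
  step 7: row=2, L[2]='r', prepend. Next row=LF[2]=10
  step 8: row=10, L[10]='r', prepend. Next row=LF[10]=11
  step 9: row=11, L[11]='q', prepend. Next row=LF[11]=9
  step 10: row=9, L[9]='p', prepend. Next row=LF[9]=4
  step 11: row=4, L[4]='p', prepend. Next row=LF[4]=1
  step 12: row=1, L[1]='q', prepend. Next row=LF[1]=6
Reversed output: qppqrrpqpqq$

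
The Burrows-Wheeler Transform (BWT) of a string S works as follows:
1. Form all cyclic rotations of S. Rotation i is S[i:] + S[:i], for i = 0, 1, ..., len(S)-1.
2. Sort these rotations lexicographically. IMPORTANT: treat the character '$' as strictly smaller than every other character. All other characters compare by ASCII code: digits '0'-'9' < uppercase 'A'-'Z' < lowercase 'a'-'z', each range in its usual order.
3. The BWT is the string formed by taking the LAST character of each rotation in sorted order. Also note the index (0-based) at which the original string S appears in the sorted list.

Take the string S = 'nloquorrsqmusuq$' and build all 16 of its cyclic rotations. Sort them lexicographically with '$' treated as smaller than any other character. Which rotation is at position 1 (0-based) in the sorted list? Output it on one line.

Answer: loquorrsqmusuq$n

Derivation:
All 16 rotations (rotation i = S[i:]+S[:i]):
  rot[0] = nloquorrsqmusuq$
  rot[1] = loquorrsqmusuq$n
  rot[2] = oquorrsqmusuq$nl
  rot[3] = quorrsqmusuq$nlo
  rot[4] = uorrsqmusuq$nloq
  rot[5] = orrsqmusuq$nloqu
  rot[6] = rrsqmusuq$nloquo
  rot[7] = rsqmusuq$nloquor
  rot[8] = sqmusuq$nloquorr
  rot[9] = qmusuq$nloquorrs
  rot[10] = musuq$nloquorrsq
  rot[11] = usuq$nloquorrsqm
  rot[12] = suq$nloquorrsqmu
  rot[13] = uq$nloquorrsqmus
  rot[14] = q$nloquorrsqmusu
  rot[15] = $nloquorrsqmusuq
Sorted (with $ < everything):
  sorted[0] = $nloquorrsqmusuq
  sorted[1] = loquorrsqmusuq$n
  sorted[2] = musuq$nloquorrsq
  sorted[3] = nloquorrsqmusuq$
  sorted[4] = oquorrsqmusuq$nl
  sorted[5] = orrsqmusuq$nloqu
  sorted[6] = q$nloquorrsqmusu
  sorted[7] = qmusuq$nloquorrs
  sorted[8] = quorrsqmusuq$nlo
  sorted[9] = rrsqmusuq$nloquo
  sorted[10] = rsqmusuq$nloquor
  sorted[11] = sqmusuq$nloquorr
  sorted[12] = suq$nloquorrsqmu
  sorted[13] = uorrsqmusuq$nloq
  sorted[14] = uq$nloquorrsqmus
  sorted[15] = usuq$nloquorrsqm
sorted[1] = loquorrsqmusuq$n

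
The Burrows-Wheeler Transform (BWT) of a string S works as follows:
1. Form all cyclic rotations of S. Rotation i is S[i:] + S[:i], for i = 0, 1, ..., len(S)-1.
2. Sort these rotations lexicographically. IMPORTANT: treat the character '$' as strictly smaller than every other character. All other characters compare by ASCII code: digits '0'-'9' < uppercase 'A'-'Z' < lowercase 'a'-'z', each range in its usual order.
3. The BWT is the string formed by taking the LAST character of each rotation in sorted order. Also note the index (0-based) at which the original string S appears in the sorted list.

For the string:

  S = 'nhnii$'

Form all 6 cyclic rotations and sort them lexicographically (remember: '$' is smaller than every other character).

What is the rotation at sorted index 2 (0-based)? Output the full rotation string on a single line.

Answer: i$nhni

Derivation:
All 6 rotations (rotation i = S[i:]+S[:i]):
  rot[0] = nhnii$
  rot[1] = hnii$n
  rot[2] = nii$nh
  rot[3] = ii$nhn
  rot[4] = i$nhni
  rot[5] = $nhnii
Sorted (with $ < everything):
  sorted[0] = $nhnii
  sorted[1] = hnii$n
  sorted[2] = i$nhni
  sorted[3] = ii$nhn
  sorted[4] = nhnii$
  sorted[5] = nii$nh
sorted[2] = i$nhni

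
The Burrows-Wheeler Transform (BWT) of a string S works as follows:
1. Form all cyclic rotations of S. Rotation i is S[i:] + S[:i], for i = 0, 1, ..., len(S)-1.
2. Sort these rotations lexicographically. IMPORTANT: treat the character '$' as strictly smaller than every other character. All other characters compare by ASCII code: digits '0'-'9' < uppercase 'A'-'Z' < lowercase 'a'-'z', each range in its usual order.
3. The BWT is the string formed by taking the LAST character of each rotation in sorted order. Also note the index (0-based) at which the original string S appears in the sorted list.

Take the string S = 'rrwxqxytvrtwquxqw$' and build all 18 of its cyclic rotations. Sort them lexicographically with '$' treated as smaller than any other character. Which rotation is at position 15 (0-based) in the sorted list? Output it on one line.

Answer: xqxytvrtwquxqw$rrw

Derivation:
All 18 rotations (rotation i = S[i:]+S[:i]):
  rot[0] = rrwxqxytvrtwquxqw$
  rot[1] = rwxqxytvrtwquxqw$r
  rot[2] = wxqxytvrtwquxqw$rr
  rot[3] = xqxytvrtwquxqw$rrw
  rot[4] = qxytvrtwquxqw$rrwx
  rot[5] = xytvrtwquxqw$rrwxq
  rot[6] = ytvrtwquxqw$rrwxqx
  rot[7] = tvrtwquxqw$rrwxqxy
  rot[8] = vrtwquxqw$rrwxqxyt
  rot[9] = rtwquxqw$rrwxqxytv
  rot[10] = twquxqw$rrwxqxytvr
  rot[11] = wquxqw$rrwxqxytvrt
  rot[12] = quxqw$rrwxqxytvrtw
  rot[13] = uxqw$rrwxqxytvrtwq
  rot[14] = xqw$rrwxqxytvrtwqu
  rot[15] = qw$rrwxqxytvrtwqux
  rot[16] = w$rrwxqxytvrtwquxq
  rot[17] = $rrwxqxytvrtwquxqw
Sorted (with $ < everything):
  sorted[0] = $rrwxqxytvrtwquxqw
  sorted[1] = quxqw$rrwxqxytvrtw
  sorted[2] = qw$rrwxqxytvrtwqux
  sorted[3] = qxytvrtwquxqw$rrwx
  sorted[4] = rrwxqxytvrtwquxqw$
  sorted[5] = rtwquxqw$rrwxqxytv
  sorted[6] = rwxqxytvrtwquxqw$r
  sorted[7] = tvrtwquxqw$rrwxqxy
  sorted[8] = twquxqw$rrwxqxytvr
  sorted[9] = uxqw$rrwxqxytvrtwq
  sorted[10] = vrtwquxqw$rrwxqxyt
  sorted[11] = w$rrwxqxytvrtwquxq
  sorted[12] = wquxqw$rrwxqxytvrt
  sorted[13] = wxqxytvrtwquxqw$rr
  sorted[14] = xqw$rrwxqxytvrtwqu
  sorted[15] = xqxytvrtwquxqw$rrw
  sorted[16] = xytvrtwquxqw$rrwxq
  sorted[17] = ytvrtwquxqw$rrwxqx
sorted[15] = xqxytvrtwquxqw$rrw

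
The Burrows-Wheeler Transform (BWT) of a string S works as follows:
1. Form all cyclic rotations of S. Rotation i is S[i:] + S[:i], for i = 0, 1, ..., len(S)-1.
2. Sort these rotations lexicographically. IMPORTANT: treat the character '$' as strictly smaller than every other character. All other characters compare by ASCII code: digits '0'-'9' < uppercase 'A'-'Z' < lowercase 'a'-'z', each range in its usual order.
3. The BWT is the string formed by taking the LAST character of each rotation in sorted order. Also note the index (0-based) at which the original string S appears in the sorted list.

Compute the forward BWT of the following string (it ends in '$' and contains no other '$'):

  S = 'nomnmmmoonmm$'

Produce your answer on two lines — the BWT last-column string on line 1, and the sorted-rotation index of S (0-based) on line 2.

All 13 rotations (rotation i = S[i:]+S[:i]):
  rot[0] = nomnmmmoonmm$
  rot[1] = omnmmmoonmm$n
  rot[2] = mnmmmoonmm$no
  rot[3] = nmmmoonmm$nom
  rot[4] = mmmoonmm$nomn
  rot[5] = mmoonmm$nomnm
  rot[6] = moonmm$nomnmm
  rot[7] = oonmm$nomnmmm
  rot[8] = onmm$nomnmmmo
  rot[9] = nmm$nomnmmmoo
  rot[10] = mm$nomnmmmoon
  rot[11] = m$nomnmmmoonm
  rot[12] = $nomnmmmoonmm
Sorted (with $ < everything):
  sorted[0] = $nomnmmmoonmm  (last char: 'm')
  sorted[1] = m$nomnmmmoonm  (last char: 'm')
  sorted[2] = mm$nomnmmmoon  (last char: 'n')
  sorted[3] = mmmoonmm$nomn  (last char: 'n')
  sorted[4] = mmoonmm$nomnm  (last char: 'm')
  sorted[5] = mnmmmoonmm$no  (last char: 'o')
  sorted[6] = moonmm$nomnmm  (last char: 'm')
  sorted[7] = nmm$nomnmmmoo  (last char: 'o')
  sorted[8] = nmmmoonmm$nom  (last char: 'm')
  sorted[9] = nomnmmmoonmm$  (last char: '$')
  sorted[10] = omnmmmoonmm$n  (last char: 'n')
  sorted[11] = onmm$nomnmmmo  (last char: 'o')
  sorted[12] = oonmm$nomnmmm  (last char: 'm')
Last column: mmnnmomom$nom
Original string S is at sorted index 9

Answer: mmnnmomom$nom
9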